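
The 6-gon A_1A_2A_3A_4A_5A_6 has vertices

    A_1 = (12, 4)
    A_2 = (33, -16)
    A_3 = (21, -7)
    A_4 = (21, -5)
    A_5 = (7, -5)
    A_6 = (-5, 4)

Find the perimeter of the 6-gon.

|A_1A_2| = √((21)² + (-20)²) = √841 = 29
|A_2A_3| = √((-12)² + (9)²) = √225 = 15
|A_3A_4| = √((0)² + (2)²) = √4 = 2
|A_4A_5| = √((-14)² + (0)²) = √196 = 14
|A_5A_6| = √((-12)² + (9)²) = √225 = 15
|A_6A_1| = √((17)² + (0)²) = √289 = 17
Perimeter = 29 + 15 + 2 + 14 + 15 + 17 = 92.

92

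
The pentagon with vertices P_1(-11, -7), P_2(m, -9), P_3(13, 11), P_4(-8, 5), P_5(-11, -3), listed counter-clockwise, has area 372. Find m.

14

Write out the shoelace sum; only the two edges meeting at P_2 involve m:
2·Area = [((-11)·(-9) − m·(-7)) + (m·11 − 13·(-9))] + 276
       = 18·m + 492 = 744
⇒ m = 14.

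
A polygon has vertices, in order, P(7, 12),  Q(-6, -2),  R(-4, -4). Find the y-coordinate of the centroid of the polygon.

Apply the surveyor's formula. First the cross-terms c_i = x_i·y_{i+1} − x_{i+1}·y_i:
  58, 16, -20  ⇒  2A = 54, A = 27.
Then Σ (y_i + y_{i+1})·c_i = 324, so ȳ = 324 / (6·27) = 2.

2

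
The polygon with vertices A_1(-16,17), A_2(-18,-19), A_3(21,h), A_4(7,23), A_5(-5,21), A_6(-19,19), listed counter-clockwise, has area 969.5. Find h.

4

The doubled signed area Σ (x_i y_{i+1} − x_{i+1} y_i) is linear in h.
With h=0 it equals 2039; the coefficient of h is -25 (from the two edges through A_3).
So -25·h + 2039 = 2·969.5 = 1939 ⇒ h = 4.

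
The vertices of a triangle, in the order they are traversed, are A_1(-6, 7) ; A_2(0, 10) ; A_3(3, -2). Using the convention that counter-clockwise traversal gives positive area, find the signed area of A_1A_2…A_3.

Σ = (-60) + (-30) + (9) = -81
Signed area = Σ/2 = -40.5 (negative ⇒ clockwise traversal).

-40.5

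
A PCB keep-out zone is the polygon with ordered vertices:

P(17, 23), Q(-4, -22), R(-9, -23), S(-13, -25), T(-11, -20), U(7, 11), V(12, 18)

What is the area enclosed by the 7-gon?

Cross-terms: -282, -106, -74, -15, 19, -6, -30  ⇒  Σ = -494
Area = |Σ|/2 = 247.

247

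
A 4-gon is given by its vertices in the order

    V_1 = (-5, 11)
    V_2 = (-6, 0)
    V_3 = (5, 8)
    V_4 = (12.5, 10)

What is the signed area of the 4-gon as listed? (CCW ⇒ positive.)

77.75

Apply the shoelace formula: 2A = Σ (x_i·y_{i+1} − x_{i+1}·y_i), indices taken mod 4.
Σ = (66) + (-48) + (-50) + (187.5) = 155.5
Signed area = Σ/2 = 77.75 (positive ⇒ counter-clockwise traversal).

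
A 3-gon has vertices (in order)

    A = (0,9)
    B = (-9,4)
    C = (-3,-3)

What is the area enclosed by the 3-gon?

Apply the shoelace formula: 2A = Σ (x_i·y_{i+1} − x_{i+1}·y_i), indices taken mod 3.
Σ = (81) + (39) + (-27) = 93
Area = |Σ|/2 = 46.5.

46.5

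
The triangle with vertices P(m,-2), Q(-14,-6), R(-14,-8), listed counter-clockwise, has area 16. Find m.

Write out the shoelace sum; only the two edges meeting at P involve m:
2·Area = [((-14)·(-2) − m·(-8)) + (m·(-6) − (-14)·(-2))] + 28
       = 2·m + 28 = 32
⇒ m = 2.

2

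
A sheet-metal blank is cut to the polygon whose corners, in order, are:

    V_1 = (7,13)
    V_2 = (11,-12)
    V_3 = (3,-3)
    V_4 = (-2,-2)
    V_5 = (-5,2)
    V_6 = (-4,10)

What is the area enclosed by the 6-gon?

207

Apply the shoelace formula: 2A = Σ (x_i·y_{i+1} − x_{i+1}·y_i), indices taken mod 6.
Cross-terms: -227, 3, -12, -14, -42, -122  ⇒  Σ = -414
Area = |Σ|/2 = 207.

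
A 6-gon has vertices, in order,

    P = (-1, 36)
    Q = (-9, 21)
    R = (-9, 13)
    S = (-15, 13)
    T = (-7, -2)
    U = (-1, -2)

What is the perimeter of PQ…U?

92

|PQ| = √((-8)² + (-15)²) = √289 = 17
|QR| = √((0)² + (-8)²) = √64 = 8
|RS| = √((-6)² + (0)²) = √36 = 6
|ST| = √((8)² + (-15)²) = √289 = 17
|TU| = √((6)² + (0)²) = √36 = 6
|UP| = √((0)² + (38)²) = √1444 = 38
Perimeter = 17 + 8 + 6 + 17 + 6 + 38 = 92.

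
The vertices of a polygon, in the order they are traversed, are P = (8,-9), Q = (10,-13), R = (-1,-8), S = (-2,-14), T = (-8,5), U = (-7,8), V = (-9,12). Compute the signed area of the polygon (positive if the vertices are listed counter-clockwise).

-143.5

Apply the shoelace formula: 2A = Σ (x_i·y_{i+1} − x_{i+1}·y_i), indices taken mod 7.
P→Q: (8)(-13) − (10)(-9) = -14
Q→R: (10)(-8) − (-1)(-13) = -93
R→S: (-1)(-14) − (-2)(-8) = -2
S→T: (-2)(5) − (-8)(-14) = -122
T→U: (-8)(8) − (-7)(5) = -29
U→V: (-7)(12) − (-9)(8) = -12
V→P: (-9)(-9) − (8)(12) = -15
Σ = -287
Signed area = Σ/2 = -143.5 (negative ⇒ clockwise traversal).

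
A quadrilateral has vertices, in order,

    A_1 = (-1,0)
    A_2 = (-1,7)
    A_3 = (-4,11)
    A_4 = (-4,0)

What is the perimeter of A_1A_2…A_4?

26

|A_1A_2| = √((0)² + (7)²) = √49 = 7
|A_2A_3| = √((-3)² + (4)²) = √25 = 5
|A_3A_4| = √((0)² + (-11)²) = √121 = 11
|A_4A_1| = √((3)² + (0)²) = √9 = 3
Perimeter = 7 + 5 + 11 + 3 = 26.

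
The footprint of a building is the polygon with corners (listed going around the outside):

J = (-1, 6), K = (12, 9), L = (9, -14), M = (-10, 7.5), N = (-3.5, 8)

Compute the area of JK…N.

J→K: (-1)(9) − (12)(6) = -81
K→L: (12)(-14) − (9)(9) = -249
L→M: (9)(7.5) − (-10)(-14) = -72.5
M→N: (-10)(8) − (-3.5)(7.5) = -53.75
N→J: (-3.5)(6) − (-1)(8) = -13
Σ = -469.25
Area = |Σ|/2 = 234.625.

234.625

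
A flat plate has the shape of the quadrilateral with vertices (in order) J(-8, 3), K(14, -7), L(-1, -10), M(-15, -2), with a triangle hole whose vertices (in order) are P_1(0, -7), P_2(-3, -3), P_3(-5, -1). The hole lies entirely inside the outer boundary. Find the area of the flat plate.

Outer boundary:
Σ = (14) + (-147) + (-148) + (-61) = -342
Area = |Σ|/2 = 171.
Hole:
P_1→P_2: (0)(-3) − (-3)(-7) = -21
P_2→P_3: (-3)(-1) − (-5)(-3) = -12
P_3→P_1: (-5)(-7) − (0)(-1) = 35
Σ = 2
Area = |Σ|/2 = 1.
Net area = 171 − 1 = 170.

170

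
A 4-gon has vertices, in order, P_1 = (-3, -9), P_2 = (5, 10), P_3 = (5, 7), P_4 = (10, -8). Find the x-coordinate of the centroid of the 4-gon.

Apply the shoelace formula. First the cross-terms c_i = x_i·y_{i+1} − x_{i+1}·y_i:
  15, -15, -110, -114  ⇒  2A = -224, A = -112.
Then Σ (x_i + x_{i+1})·c_i = -2568, so x̄ = -2568 / (6·(-112)) = 107/28.

107/28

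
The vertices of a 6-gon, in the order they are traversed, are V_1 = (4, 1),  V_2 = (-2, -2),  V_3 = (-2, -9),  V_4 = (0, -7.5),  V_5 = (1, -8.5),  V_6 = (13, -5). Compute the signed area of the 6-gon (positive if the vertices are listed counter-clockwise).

Σ = (-6) + (14) + (15) + (7.5) + (105.5) + (33) = 169
Signed area = Σ/2 = 84.5 (positive ⇒ counter-clockwise traversal).

84.5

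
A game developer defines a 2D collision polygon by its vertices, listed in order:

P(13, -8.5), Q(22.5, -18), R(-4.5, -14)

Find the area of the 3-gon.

109.25

Apply the shoelace (surveyor's) formula: 2A = Σ (x_i·y_{i+1} − x_{i+1}·y_i), indices taken mod 3.
Σ = (-42.75) + (-396) + (220.25) = -218.5
Area = |Σ|/2 = 109.25.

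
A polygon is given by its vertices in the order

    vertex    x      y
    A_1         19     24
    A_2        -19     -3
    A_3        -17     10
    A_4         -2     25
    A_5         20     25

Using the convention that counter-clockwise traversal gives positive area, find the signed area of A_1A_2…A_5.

Apply the shoelace (surveyor's) formula: 2A = Σ (x_i·y_{i+1} − x_{i+1}·y_i), indices taken mod 5.
Σ = (399) + (-241) + (-405) + (-550) + (5) = -792
Signed area = Σ/2 = -396 (negative ⇒ clockwise traversal).

-396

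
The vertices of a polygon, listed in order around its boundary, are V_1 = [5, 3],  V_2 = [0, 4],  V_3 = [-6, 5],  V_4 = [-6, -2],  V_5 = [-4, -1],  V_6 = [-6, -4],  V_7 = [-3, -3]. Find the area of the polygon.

Apply the shoelace formula: 2A = Σ (x_i·y_{i+1} − x_{i+1}·y_i), indices taken mod 7.
Σ = (20) + (24) + (42) + (-2) + (10) + (6) + (6) = 106
Area = |Σ|/2 = 53.

53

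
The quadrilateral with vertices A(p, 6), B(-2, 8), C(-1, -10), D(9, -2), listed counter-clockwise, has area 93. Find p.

0

The doubled signed area Σ (x_i y_{i+1} − x_{i+1} y_i) is linear in p.
With p=0 it equals 186; the coefficient of p is 10 (from the two edges through A).
So 10·p + 186 = 2·93 = 186 ⇒ p = 0.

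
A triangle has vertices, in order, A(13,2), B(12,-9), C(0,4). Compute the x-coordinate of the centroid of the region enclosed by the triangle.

Apply the shoelace formula. First the cross-terms c_i = x_i·y_{i+1} − x_{i+1}·y_i:
  -141, 48, -52  ⇒  2A = -145, A = -72.5.
Then Σ (x_i + x_{i+1})·c_i = -3625, so x̄ = -3625 / (6·(-72.5)) = 25/3.

25/3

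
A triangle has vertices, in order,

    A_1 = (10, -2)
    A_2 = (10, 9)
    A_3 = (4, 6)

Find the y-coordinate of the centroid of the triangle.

13/3

Apply the shoelace formula. First the cross-terms c_i = x_i·y_{i+1} − x_{i+1}·y_i:
  110, 24, -68  ⇒  2A = 66, A = 33.
Then Σ (y_i + y_{i+1})·c_i = 858, so ȳ = 858 / (6·33) = 13/3.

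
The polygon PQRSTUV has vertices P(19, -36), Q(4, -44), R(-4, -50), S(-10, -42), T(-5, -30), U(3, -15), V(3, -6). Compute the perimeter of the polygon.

110

|PQ| = √((-15)² + (-8)²) = √289 = 17
|QR| = √((-8)² + (-6)²) = √100 = 10
|RS| = √((-6)² + (8)²) = √100 = 10
|ST| = √((5)² + (12)²) = √169 = 13
|TU| = √((8)² + (15)²) = √289 = 17
|UV| = √((0)² + (9)²) = √81 = 9
|VP| = √((16)² + (-30)²) = √1156 = 34
Perimeter = 17 + 10 + 10 + 13 + 17 + 9 + 34 = 110.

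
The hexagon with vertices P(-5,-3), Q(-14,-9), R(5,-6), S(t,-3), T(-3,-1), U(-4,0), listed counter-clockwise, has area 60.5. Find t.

1

Write out the shoelace sum; only the two edges meeting at S involve t:
2·Area = [(5·(-3) − t·(-6)) + (t·(-1) − (-3)·(-3))] + 140
       = 5·t + 116 = 121
⇒ t = 1.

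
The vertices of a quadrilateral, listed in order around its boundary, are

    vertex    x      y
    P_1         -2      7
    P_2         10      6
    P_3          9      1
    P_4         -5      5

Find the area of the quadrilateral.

50.5

Apply Gauss's area formula: 2A = Σ (x_i·y_{i+1} − x_{i+1}·y_i), indices taken mod 4.
P_1→P_2: (-2)(6) − (10)(7) = -82
P_2→P_3: (10)(1) − (9)(6) = -44
P_3→P_4: (9)(5) − (-5)(1) = 50
P_4→P_1: (-5)(7) − (-2)(5) = -25
Σ = -101
Area = |Σ|/2 = 50.5.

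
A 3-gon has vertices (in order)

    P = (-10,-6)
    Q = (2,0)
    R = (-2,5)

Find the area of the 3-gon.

P→Q: (-10)(0) − (2)(-6) = 12
Q→R: (2)(5) − (-2)(0) = 10
R→P: (-2)(-6) − (-10)(5) = 62
Σ = 84
Area = |Σ|/2 = 42.

42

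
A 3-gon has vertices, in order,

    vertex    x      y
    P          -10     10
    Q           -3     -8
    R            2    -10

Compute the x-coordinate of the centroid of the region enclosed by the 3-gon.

-11/3

Apply the shoelace (surveyor's) formula. First the cross-terms c_i = x_i·y_{i+1} − x_{i+1}·y_i:
  110, 46, -80  ⇒  2A = 76, A = 38.
Then Σ (x_i + x_{i+1})·c_i = -836, so x̄ = -836 / (6·38) = -11/3.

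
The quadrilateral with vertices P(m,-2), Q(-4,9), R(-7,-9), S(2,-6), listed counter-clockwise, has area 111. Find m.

5

Write out the shoelace sum; only the two edges meeting at P involve m:
2·Area = [(2·(-2) − m·(-6)) + (m·9 − (-4)·(-2))] + 159
       = 15·m + 147 = 222
⇒ m = 5.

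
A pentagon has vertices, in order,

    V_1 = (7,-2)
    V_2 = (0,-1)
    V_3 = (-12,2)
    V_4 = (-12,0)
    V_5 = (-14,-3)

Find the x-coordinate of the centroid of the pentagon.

-176/27

Apply Gauss's area formula. First the cross-terms c_i = x_i·y_{i+1} − x_{i+1}·y_i:
  -7, -12, 24, 36, 49  ⇒  2A = 90, A = 45.
Then Σ (x_i + x_{i+1})·c_i = -1760, so x̄ = -1760 / (6·45) = -176/27.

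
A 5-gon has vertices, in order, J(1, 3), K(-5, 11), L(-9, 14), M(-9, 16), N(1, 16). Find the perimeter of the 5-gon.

|JK| = √((-6)² + (8)²) = √100 = 10
|KL| = √((-4)² + (3)²) = √25 = 5
|LM| = √((0)² + (2)²) = √4 = 2
|MN| = √((10)² + (0)²) = √100 = 10
|NJ| = √((0)² + (-13)²) = √169 = 13
Perimeter = 10 + 5 + 2 + 10 + 13 = 40.

40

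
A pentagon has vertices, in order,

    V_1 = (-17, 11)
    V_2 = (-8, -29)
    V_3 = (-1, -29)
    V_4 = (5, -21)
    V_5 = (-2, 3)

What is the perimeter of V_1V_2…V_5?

100

|V_1V_2| = √((9)² + (-40)²) = √1681 = 41
|V_2V_3| = √((7)² + (0)²) = √49 = 7
|V_3V_4| = √((6)² + (8)²) = √100 = 10
|V_4V_5| = √((-7)² + (24)²) = √625 = 25
|V_5V_1| = √((-15)² + (8)²) = √289 = 17
Perimeter = 41 + 7 + 10 + 25 + 17 = 100.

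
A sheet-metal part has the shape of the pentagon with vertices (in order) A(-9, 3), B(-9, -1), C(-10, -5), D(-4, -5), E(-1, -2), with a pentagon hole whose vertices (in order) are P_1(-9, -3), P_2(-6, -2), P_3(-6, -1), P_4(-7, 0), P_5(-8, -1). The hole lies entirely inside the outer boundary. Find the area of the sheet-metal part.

Outer boundary:
Cross-terms: 36, 35, 30, 3, -21  ⇒  Σ = 83
Area = |Σ|/2 = 41.5.
Hole:
Cross-terms: 0, -6, -7, 7, 15  ⇒  Σ = 9
Area = |Σ|/2 = 4.5.
Net area = 41.5 − 4.5 = 37.

37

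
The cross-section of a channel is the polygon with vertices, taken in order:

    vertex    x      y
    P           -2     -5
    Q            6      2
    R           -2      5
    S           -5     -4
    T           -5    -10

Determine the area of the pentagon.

Apply Gauss's area formula: 2A = Σ (x_i·y_{i+1} − x_{i+1}·y_i), indices taken mod 5.
Σ = (26) + (34) + (33) + (30) + (5) = 128
Area = |Σ|/2 = 64.

64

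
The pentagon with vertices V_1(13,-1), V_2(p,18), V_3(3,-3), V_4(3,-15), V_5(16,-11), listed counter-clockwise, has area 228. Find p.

11

The doubled signed area Σ (x_i y_{i+1} − x_{i+1} y_i) is linear in p.
With p=0 it equals 478; the coefficient of p is -2 (from the two edges through V_2).
So -2·p + 478 = 2·228 = 456 ⇒ p = 11.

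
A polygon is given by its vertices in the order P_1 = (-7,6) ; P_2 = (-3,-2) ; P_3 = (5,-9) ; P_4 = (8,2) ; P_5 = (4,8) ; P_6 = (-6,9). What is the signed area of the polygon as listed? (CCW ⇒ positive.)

Cross-terms: 32, 37, 82, 56, 84, 27  ⇒  Σ = 318
Signed area = Σ/2 = 159 (positive ⇒ counter-clockwise traversal).

159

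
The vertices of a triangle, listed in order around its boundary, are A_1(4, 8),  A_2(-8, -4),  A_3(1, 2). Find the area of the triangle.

18

Apply the shoelace (surveyor's) formula: 2A = Σ (x_i·y_{i+1} − x_{i+1}·y_i), indices taken mod 3.
A_1→A_2: (4)(-4) − (-8)(8) = 48
A_2→A_3: (-8)(2) − (1)(-4) = -12
A_3→A_1: (1)(8) − (4)(2) = 0
Σ = 36
Area = |Σ|/2 = 18.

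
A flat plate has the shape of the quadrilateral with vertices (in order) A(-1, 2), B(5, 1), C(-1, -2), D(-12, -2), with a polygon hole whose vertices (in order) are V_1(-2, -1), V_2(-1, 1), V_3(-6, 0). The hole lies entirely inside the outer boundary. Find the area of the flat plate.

29.5

Outer boundary:
Apply Gauss's area formula: 2A = Σ (x_i·y_{i+1} − x_{i+1}·y_i), indices taken mod 4.
Cross-terms: -11, -9, -22, -26  ⇒  Σ = -68
Area = |Σ|/2 = 34.
Hole:
V_1→V_2: (-2)(1) − (-1)(-1) = -3
V_2→V_3: (-1)(0) − (-6)(1) = 6
V_3→V_1: (-6)(-1) − (-2)(0) = 6
Σ = 9
Area = |Σ|/2 = 4.5.
Net area = 34 − 4.5 = 29.5.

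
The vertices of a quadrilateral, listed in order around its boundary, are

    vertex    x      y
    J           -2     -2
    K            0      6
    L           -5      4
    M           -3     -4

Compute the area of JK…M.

24

Apply Gauss's area formula: 2A = Σ (x_i·y_{i+1} − x_{i+1}·y_i), indices taken mod 4.
Cross-terms: -12, 30, 32, -2  ⇒  Σ = 48
Area = |Σ|/2 = 24.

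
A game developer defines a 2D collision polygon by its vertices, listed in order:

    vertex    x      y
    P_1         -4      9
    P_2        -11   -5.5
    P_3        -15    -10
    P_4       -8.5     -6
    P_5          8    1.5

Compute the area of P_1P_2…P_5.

133.375

Apply the surveyor's formula: 2A = Σ (x_i·y_{i+1} − x_{i+1}·y_i), indices taken mod 5.
Σ = (121) + (27.5) + (5) + (35.25) + (78) = 266.75
Area = |Σ|/2 = 133.375.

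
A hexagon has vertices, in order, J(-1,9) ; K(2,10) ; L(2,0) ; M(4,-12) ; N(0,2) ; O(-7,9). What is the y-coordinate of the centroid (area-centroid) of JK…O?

Apply the shoelace formula. First the cross-terms c_i = x_i·y_{i+1} − x_{i+1}·y_i:
  -28, -20, -24, 8, 14, -54  ⇒  2A = -104, A = -52.
Then Σ (y_i + y_{i+1})·c_i = -1342, so ȳ = -1342 / (6·(-52)) = 671/156.

671/156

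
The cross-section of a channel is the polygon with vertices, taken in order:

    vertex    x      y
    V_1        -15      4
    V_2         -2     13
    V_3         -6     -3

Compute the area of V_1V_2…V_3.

Apply the shoelace formula: 2A = Σ (x_i·y_{i+1} − x_{i+1}·y_i), indices taken mod 3.
Σ = (-187) + (84) + (-69) = -172
Area = |Σ|/2 = 86.

86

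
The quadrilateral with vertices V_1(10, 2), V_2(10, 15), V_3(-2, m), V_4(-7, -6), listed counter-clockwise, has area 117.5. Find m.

The doubled signed area Σ (x_i y_{i+1} − x_{i+1} y_i) is linear in m.
With m=0 it equals 218; the coefficient of m is 17 (from the two edges through V_3).
So 17·m + 218 = 2·117.5 = 235 ⇒ m = 1.

1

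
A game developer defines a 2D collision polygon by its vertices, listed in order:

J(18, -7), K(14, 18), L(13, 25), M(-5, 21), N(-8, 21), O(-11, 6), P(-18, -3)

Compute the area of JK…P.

751.5

Σ = (422) + (116) + (398) + (63) + (183) + (141) + (180) = 1503
Area = |Σ|/2 = 751.5.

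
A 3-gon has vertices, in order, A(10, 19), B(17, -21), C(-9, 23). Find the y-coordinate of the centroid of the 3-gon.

Apply the surveyor's formula. First the cross-terms c_i = x_i·y_{i+1} − x_{i+1}·y_i:
  -533, 202, -401  ⇒  2A = -732, A = -366.
Then Σ (y_i + y_{i+1})·c_i = -15372, so ȳ = -15372 / (6·(-366)) = 7.

7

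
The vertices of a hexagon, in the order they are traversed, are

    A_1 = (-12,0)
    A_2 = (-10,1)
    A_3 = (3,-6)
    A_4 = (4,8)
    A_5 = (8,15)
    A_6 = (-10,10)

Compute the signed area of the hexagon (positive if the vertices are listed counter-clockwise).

219.5

Cross-terms: -12, 57, 48, -4, 230, 120  ⇒  Σ = 439
Signed area = Σ/2 = 219.5 (positive ⇒ counter-clockwise traversal).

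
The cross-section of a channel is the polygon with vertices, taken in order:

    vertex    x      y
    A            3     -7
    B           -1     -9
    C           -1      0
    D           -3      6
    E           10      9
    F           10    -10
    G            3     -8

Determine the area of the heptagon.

A→B: (3)(-9) − (-1)(-7) = -34
B→C: (-1)(0) − (-1)(-9) = -9
C→D: (-1)(6) − (-3)(0) = -6
D→E: (-3)(9) − (10)(6) = -87
E→F: (10)(-10) − (10)(9) = -190
F→G: (10)(-8) − (3)(-10) = -50
G→A: (3)(-7) − (3)(-8) = 3
Σ = -373
Area = |Σ|/2 = 186.5.

186.5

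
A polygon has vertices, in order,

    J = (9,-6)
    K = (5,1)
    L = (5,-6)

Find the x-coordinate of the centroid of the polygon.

19/3

Apply the shoelace (surveyor's) formula. First the cross-terms c_i = x_i·y_{i+1} − x_{i+1}·y_i:
  39, -35, 24  ⇒  2A = 28, A = 14.
Then Σ (x_i + x_{i+1})·c_i = 532, so x̄ = 532 / (6·14) = 19/3.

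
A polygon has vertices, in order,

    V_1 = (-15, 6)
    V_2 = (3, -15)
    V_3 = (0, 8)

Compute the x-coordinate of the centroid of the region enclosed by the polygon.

-4

Apply the surveyor's formula. First the cross-terms c_i = x_i·y_{i+1} − x_{i+1}·y_i:
  207, 24, 120  ⇒  2A = 351, A = 175.5.
Then Σ (x_i + x_{i+1})·c_i = -4212, so x̄ = -4212 / (6·175.5) = -4.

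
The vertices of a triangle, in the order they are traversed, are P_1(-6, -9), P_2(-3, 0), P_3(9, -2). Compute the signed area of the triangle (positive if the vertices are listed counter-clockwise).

-57

Apply the shoelace (surveyor's) formula: 2A = Σ (x_i·y_{i+1} − x_{i+1}·y_i), indices taken mod 3.
Σ = (-27) + (6) + (-93) = -114
Signed area = Σ/2 = -57 (negative ⇒ clockwise traversal).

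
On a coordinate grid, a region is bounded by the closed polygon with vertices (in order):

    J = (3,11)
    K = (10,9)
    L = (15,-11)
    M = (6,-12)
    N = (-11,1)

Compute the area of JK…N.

346

Cross-terms: -83, -245, -114, -126, -124  ⇒  Σ = -692
Area = |Σ|/2 = 346.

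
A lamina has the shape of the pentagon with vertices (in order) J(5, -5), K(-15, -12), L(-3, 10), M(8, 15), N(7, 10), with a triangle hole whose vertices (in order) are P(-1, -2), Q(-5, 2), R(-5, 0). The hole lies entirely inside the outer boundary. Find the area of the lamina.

274

Outer boundary:
Apply the shoelace (surveyor's) formula: 2A = Σ (x_i·y_{i+1} − x_{i+1}·y_i), indices taken mod 5.
J→K: (5)(-12) − (-15)(-5) = -135
K→L: (-15)(10) − (-3)(-12) = -186
L→M: (-3)(15) − (8)(10) = -125
M→N: (8)(10) − (7)(15) = -25
N→J: (7)(-5) − (5)(10) = -85
Σ = -556
Area = |Σ|/2 = 278.
Hole:
Apply Gauss's area formula: 2A = Σ (x_i·y_{i+1} − x_{i+1}·y_i), indices taken mod 3.
Cross-terms: -12, 10, 10  ⇒  Σ = 8
Area = |Σ|/2 = 4.
Net area = 278 − 4 = 274.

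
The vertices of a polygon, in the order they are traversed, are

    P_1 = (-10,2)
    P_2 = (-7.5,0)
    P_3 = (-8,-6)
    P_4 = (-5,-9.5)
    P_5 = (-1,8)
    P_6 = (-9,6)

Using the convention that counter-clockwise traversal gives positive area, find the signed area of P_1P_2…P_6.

82.25

P_1→P_2: (-10)(0) − (-7.5)(2) = 15
P_2→P_3: (-7.5)(-6) − (-8)(0) = 45
P_3→P_4: (-8)(-9.5) − (-5)(-6) = 46
P_4→P_5: (-5)(8) − (-1)(-9.5) = -49.5
P_5→P_6: (-1)(6) − (-9)(8) = 66
P_6→P_1: (-9)(2) − (-10)(6) = 42
Σ = 164.5
Signed area = Σ/2 = 82.25 (positive ⇒ counter-clockwise traversal).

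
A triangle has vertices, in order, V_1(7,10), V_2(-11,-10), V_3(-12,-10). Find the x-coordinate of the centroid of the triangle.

-16/3

Apply the shoelace formula. First the cross-terms c_i = x_i·y_{i+1} − x_{i+1}·y_i:
  40, -10, -50  ⇒  2A = -20, A = -10.
Then Σ (x_i + x_{i+1})·c_i = 320, so x̄ = 320 / (6·(-10)) = -16/3.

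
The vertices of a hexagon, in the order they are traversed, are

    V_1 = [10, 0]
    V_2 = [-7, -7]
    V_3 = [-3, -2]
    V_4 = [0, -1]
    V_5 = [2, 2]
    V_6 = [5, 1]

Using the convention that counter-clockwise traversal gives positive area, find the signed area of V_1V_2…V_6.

Cross-terms: -70, -7, 3, 2, -8, -10  ⇒  Σ = -90
Signed area = Σ/2 = -45 (negative ⇒ clockwise traversal).

-45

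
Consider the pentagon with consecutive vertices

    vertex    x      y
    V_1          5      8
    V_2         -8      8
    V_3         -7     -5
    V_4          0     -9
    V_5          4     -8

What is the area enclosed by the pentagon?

185.5

Σ = (104) + (96) + (63) + (36) + (72) = 371
Area = |Σ|/2 = 185.5.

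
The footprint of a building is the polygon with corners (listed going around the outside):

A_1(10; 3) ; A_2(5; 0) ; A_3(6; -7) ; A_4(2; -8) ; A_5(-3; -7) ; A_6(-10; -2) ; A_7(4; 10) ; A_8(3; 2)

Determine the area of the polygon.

Apply Gauss's area formula: 2A = Σ (x_i·y_{i+1} − x_{i+1}·y_i), indices taken mod 8.
Σ = (-15) + (-35) + (-34) + (-38) + (-64) + (-92) + (-22) + (-11) = -311
Area = |Σ|/2 = 155.5.

155.5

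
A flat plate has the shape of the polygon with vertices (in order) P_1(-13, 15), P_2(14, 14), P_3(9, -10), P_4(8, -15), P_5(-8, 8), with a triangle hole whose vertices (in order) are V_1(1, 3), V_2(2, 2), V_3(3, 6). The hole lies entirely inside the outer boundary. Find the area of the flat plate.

Outer boundary:
Apply the shoelace formula: 2A = Σ (x_i·y_{i+1} − x_{i+1}·y_i), indices taken mod 5.
Σ = (-392) + (-266) + (-55) + (-56) + (-16) = -785
Area = |Σ|/2 = 392.5.
Hole:
Σ = (-4) + (6) + (3) = 5
Area = |Σ|/2 = 2.5.
Net area = 392.5 − 2.5 = 390.

390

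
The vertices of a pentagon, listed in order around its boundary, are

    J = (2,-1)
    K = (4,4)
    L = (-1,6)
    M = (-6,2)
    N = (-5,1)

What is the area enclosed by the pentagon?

40.5

Apply the shoelace formula: 2A = Σ (x_i·y_{i+1} − x_{i+1}·y_i), indices taken mod 5.
Σ = (12) + (28) + (34) + (4) + (3) = 81
Area = |Σ|/2 = 40.5.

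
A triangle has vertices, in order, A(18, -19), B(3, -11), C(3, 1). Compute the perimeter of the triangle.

54

|AB| = √((-15)² + (8)²) = √289 = 17
|BC| = √((0)² + (12)²) = √144 = 12
|CA| = √((15)² + (-20)²) = √625 = 25
Perimeter = 17 + 12 + 25 = 54.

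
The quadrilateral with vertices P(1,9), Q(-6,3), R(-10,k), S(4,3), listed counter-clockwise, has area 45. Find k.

Write out the shoelace sum; only the two edges meeting at R involve k:
2·Area = [((-6)·k − (-10)·3) + ((-10)·3 − 4·k)] + 90
       = -10·k + 90 = 90
⇒ k = 0.

0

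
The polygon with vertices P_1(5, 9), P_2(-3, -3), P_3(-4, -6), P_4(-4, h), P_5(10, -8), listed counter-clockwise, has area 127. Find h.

Write out the shoelace sum; only the two edges meeting at P_4 involve h:
2·Area = [((-4)·h − (-4)·(-6)) + ((-4)·(-8) − 10·h)] + 148
       = -14·h + 156 = 254
⇒ h = -7.

-7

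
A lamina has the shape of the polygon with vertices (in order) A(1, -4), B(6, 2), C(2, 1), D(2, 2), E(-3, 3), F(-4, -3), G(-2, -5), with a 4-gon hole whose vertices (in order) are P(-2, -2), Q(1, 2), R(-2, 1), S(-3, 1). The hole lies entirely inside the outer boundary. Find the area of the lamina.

Outer boundary:
A→B: (1)(2) − (6)(-4) = 26
B→C: (6)(1) − (2)(2) = 2
C→D: (2)(2) − (2)(1) = 2
D→E: (2)(3) − (-3)(2) = 12
E→F: (-3)(-3) − (-4)(3) = 21
F→G: (-4)(-5) − (-2)(-3) = 14
G→A: (-2)(-4) − (1)(-5) = 13
Σ = 90
Area = |Σ|/2 = 45.
Hole:
Σ = (-2) + (5) + (1) + (8) = 12
Area = |Σ|/2 = 6.
Net area = 45 − 6 = 39.

39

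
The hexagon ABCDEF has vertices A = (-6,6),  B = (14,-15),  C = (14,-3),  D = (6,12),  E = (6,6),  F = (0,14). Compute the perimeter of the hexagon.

84

|AB| = √((20)² + (-21)²) = √841 = 29
|BC| = √((0)² + (12)²) = √144 = 12
|CD| = √((-8)² + (15)²) = √289 = 17
|DE| = √((0)² + (-6)²) = √36 = 6
|EF| = √((-6)² + (8)²) = √100 = 10
|FA| = √((-6)² + (-8)²) = √100 = 10
Perimeter = 29 + 12 + 17 + 6 + 10 + 10 = 84.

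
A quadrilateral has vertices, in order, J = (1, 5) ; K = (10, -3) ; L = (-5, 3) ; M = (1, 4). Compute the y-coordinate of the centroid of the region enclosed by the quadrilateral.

43/30

Apply Gauss's area formula. First the cross-terms c_i = x_i·y_{i+1} − x_{i+1}·y_i:
  -53, 15, -23, 1  ⇒  2A = -60, A = -30.
Then Σ (y_i + y_{i+1})·c_i = -258, so ȳ = -258 / (6·(-30)) = 43/30.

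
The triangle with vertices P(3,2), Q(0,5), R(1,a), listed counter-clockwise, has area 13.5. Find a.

-5

Write out the shoelace sum; only the two edges meeting at R involve a:
2·Area = [(0·a − 1·5) + (1·2 − 3·a)] + 15
       = -3·a + 12 = 27
⇒ a = -5.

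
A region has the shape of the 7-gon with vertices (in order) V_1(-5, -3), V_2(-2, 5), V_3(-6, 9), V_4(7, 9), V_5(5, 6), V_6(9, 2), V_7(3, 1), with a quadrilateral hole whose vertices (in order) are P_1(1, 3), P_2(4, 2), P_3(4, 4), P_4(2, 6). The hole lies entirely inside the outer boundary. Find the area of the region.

Outer boundary:
Apply Gauss's area formula: 2A = Σ (x_i·y_{i+1} − x_{i+1}·y_i), indices taken mod 7.
Cross-terms: -31, 12, -117, -3, -44, 3, -4  ⇒  Σ = -184
Area = |Σ|/2 = 92.
Hole:
Apply the shoelace (surveyor's) formula: 2A = Σ (x_i·y_{i+1} − x_{i+1}·y_i), indices taken mod 4.
Σ = (-10) + (8) + (16) + (0) = 14
Area = |Σ|/2 = 7.
Net area = 92 − 7 = 85.

85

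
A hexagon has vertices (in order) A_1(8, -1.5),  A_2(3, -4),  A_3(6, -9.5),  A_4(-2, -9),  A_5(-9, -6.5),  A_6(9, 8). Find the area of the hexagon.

132

Apply Gauss's area formula: 2A = Σ (x_i·y_{i+1} − x_{i+1}·y_i), indices taken mod 6.
Σ = (-27.5) + (-4.5) + (-73) + (-68) + (-13.5) + (-77.5) = -264
Area = |Σ|/2 = 132.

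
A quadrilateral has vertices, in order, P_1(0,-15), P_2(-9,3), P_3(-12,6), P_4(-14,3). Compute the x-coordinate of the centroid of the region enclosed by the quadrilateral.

Apply the shoelace (surveyor's) formula. First the cross-terms c_i = x_i·y_{i+1} − x_{i+1}·y_i:
  -135, -18, 48, 210  ⇒  2A = 105, A = 52.5.
Then Σ (x_i + x_{i+1})·c_i = -2595, so x̄ = -2595 / (6·52.5) = -173/21.

-173/21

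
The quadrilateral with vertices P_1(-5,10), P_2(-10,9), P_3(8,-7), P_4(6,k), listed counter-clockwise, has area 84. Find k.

The doubled signed area Σ (x_i y_{i+1} − x_{i+1} y_i) is linear in k.
With k=0 it equals 155; the coefficient of k is 13 (from the two edges through P_4).
So 13·k + 155 = 2·84 = 168 ⇒ k = 1.

1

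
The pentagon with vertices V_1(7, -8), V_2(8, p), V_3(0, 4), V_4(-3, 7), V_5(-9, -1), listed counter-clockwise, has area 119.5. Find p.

The doubled signed area Σ (x_i y_{i+1} − x_{i+1} y_i) is linear in p.
With p=0 it equals 253; the coefficient of p is 7 (from the two edges through V_2).
So 7·p + 253 = 2·119.5 = 239 ⇒ p = -2.

-2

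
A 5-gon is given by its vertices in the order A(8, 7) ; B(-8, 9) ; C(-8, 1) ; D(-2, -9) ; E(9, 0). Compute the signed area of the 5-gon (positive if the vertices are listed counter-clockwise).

205

Σ = (128) + (64) + (74) + (81) + (63) = 410
Signed area = Σ/2 = 205 (positive ⇒ counter-clockwise traversal).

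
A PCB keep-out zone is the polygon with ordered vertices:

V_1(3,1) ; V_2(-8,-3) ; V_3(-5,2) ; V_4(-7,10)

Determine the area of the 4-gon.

Apply the shoelace (surveyor's) formula: 2A = Σ (x_i·y_{i+1} − x_{i+1}·y_i), indices taken mod 4.
Σ = (-1) + (-31) + (-36) + (-37) = -105
Area = |Σ|/2 = 52.5.

52.5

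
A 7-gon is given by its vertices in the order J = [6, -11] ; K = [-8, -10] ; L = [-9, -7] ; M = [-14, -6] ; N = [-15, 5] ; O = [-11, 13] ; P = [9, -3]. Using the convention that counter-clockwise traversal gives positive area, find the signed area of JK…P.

Apply the shoelace formula: 2A = Σ (x_i·y_{i+1} − x_{i+1}·y_i), indices taken mod 7.
Σ = (-148) + (-34) + (-44) + (-160) + (-140) + (-84) + (-81) = -691
Signed area = Σ/2 = -345.5 (negative ⇒ clockwise traversal).

-345.5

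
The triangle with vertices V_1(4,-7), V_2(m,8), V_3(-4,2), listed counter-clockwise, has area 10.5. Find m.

The doubled signed area Σ (x_i y_{i+1} − x_{i+1} y_i) is linear in m.
With m=0 it equals 84; the coefficient of m is 9 (from the two edges through V_2).
So 9·m + 84 = 2·10.5 = 21 ⇒ m = -7.

-7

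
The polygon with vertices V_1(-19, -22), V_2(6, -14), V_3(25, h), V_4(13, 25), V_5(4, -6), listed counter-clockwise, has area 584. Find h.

Write out the shoelace sum; only the two edges meeting at V_3 involve h:
2·Area = [(6·h − 25·(-14)) + (25·25 − 13·h)] + 18
       = -7·h + 993 = 1168
⇒ h = -25.

-25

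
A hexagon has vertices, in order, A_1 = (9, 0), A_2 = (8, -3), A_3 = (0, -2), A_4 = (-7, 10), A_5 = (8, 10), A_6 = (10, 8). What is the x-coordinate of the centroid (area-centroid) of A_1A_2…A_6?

Apply Gauss's area formula. First the cross-terms c_i = x_i·y_{i+1} − x_{i+1}·y_i:
  -27, -16, -14, -150, -36, -72  ⇒  2A = -315, A = -157.5.
Then Σ (x_i + x_{i+1})·c_i = -2655, so x̄ = -2655 / (6·(-157.5)) = 59/21.

59/21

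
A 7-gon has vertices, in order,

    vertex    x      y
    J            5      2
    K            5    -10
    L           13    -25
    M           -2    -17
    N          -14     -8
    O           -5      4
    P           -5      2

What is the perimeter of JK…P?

88

|JK| = √((0)² + (-12)²) = √144 = 12
|KL| = √((8)² + (-15)²) = √289 = 17
|LM| = √((-15)² + (8)²) = √289 = 17
|MN| = √((-12)² + (9)²) = √225 = 15
|NO| = √((9)² + (12)²) = √225 = 15
|OP| = √((0)² + (-2)²) = √4 = 2
|PJ| = √((10)² + (0)²) = √100 = 10
Perimeter = 12 + 17 + 17 + 15 + 15 + 2 + 10 = 88.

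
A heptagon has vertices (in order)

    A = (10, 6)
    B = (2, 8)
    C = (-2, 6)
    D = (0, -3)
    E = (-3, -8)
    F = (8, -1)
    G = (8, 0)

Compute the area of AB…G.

Apply the surveyor's formula: 2A = Σ (x_i·y_{i+1} − x_{i+1}·y_i), indices taken mod 7.
Σ = (68) + (28) + (6) + (-9) + (67) + (8) + (48) = 216
Area = |Σ|/2 = 108.

108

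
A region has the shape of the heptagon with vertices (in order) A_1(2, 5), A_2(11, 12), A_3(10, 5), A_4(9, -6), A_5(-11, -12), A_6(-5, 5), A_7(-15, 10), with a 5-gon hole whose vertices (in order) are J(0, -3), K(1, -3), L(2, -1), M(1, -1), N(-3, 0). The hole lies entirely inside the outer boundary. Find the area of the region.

Outer boundary:
Cross-terms: -31, -65, -105, -174, -115, 25, -95  ⇒  Σ = -560
Area = |Σ|/2 = 280.
Hole:
Σ = (3) + (5) + (-1) + (-3) + (9) = 13
Area = |Σ|/2 = 6.5.
Net area = 280 − 6.5 = 273.5.

273.5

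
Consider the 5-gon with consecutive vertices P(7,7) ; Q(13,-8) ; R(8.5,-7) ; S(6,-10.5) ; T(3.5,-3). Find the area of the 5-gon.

76.5

Apply the surveyor's formula: 2A = Σ (x_i·y_{i+1} − x_{i+1}·y_i), indices taken mod 5.
Σ = (-147) + (-23) + (-47.25) + (18.75) + (45.5) = -153
Area = |Σ|/2 = 76.5.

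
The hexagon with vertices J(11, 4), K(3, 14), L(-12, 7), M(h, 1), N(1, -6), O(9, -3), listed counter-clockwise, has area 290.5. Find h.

The doubled signed area Σ (x_i y_{i+1} − x_{i+1} y_i) is linear in h.
With h=0 it equals 438; the coefficient of h is -13 (from the two edges through M).
So -13·h + 438 = 2·290.5 = 581 ⇒ h = -11.

-11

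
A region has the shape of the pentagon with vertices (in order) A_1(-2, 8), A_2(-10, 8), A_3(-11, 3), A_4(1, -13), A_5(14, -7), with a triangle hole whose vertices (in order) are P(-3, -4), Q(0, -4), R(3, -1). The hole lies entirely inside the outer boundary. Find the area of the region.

Outer boundary:
Apply the surveyor's formula: 2A = Σ (x_i·y_{i+1} − x_{i+1}·y_i), indices taken mod 5.
Cross-terms: 64, 58, 140, 175, 98  ⇒  Σ = 535
Area = |Σ|/2 = 267.5.
Hole:
Apply the surveyor's formula: 2A = Σ (x_i·y_{i+1} − x_{i+1}·y_i), indices taken mod 3.
Cross-terms: 12, 12, -15  ⇒  Σ = 9
Area = |Σ|/2 = 4.5.
Net area = 267.5 − 4.5 = 263.

263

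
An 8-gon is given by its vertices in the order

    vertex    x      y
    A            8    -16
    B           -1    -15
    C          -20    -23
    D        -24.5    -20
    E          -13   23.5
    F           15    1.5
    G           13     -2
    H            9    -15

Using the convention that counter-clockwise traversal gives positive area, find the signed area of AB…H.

-1017.375

Apply the shoelace formula: 2A = Σ (x_i·y_{i+1} − x_{i+1}·y_i), indices taken mod 8.
Σ = (-136) + (-277) + (-163.5) + (-835.75) + (-372) + (-49.5) + (-177) + (-24) = -2034.75
Signed area = Σ/2 = -1017.375 (negative ⇒ clockwise traversal).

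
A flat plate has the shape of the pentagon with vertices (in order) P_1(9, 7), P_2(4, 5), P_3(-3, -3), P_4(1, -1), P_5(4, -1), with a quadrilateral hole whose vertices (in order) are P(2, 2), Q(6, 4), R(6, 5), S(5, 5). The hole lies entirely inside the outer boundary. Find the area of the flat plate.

29.5

Outer boundary:
Apply the surveyor's formula: 2A = Σ (x_i·y_{i+1} − x_{i+1}·y_i), indices taken mod 5.
Cross-terms: 17, 3, 6, 3, 37  ⇒  Σ = 66
Area = |Σ|/2 = 33.
Hole:
Cross-terms: -4, 6, 5, 0  ⇒  Σ = 7
Area = |Σ|/2 = 3.5.
Net area = 33 − 3.5 = 29.5.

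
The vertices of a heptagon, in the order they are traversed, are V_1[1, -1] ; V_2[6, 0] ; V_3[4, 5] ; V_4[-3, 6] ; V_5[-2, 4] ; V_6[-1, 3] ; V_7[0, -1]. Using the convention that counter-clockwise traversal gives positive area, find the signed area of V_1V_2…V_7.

37.5

Apply Gauss's area formula: 2A = Σ (x_i·y_{i+1} − x_{i+1}·y_i), indices taken mod 7.
Σ = (6) + (30) + (39) + (0) + (-2) + (1) + (1) = 75
Signed area = Σ/2 = 37.5 (positive ⇒ counter-clockwise traversal).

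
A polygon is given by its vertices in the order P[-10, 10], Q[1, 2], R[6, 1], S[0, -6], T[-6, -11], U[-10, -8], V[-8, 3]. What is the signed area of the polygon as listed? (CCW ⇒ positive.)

Apply the shoelace formula: 2A = Σ (x_i·y_{i+1} − x_{i+1}·y_i), indices taken mod 7.
Cross-terms: -30, -11, -36, -36, -62, -94, -50  ⇒  Σ = -319
Signed area = Σ/2 = -159.5 (negative ⇒ clockwise traversal).

-159.5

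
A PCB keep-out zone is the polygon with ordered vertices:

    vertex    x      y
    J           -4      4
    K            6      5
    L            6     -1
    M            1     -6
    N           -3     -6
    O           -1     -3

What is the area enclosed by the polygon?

76

Apply Gauss's area formula: 2A = Σ (x_i·y_{i+1} − x_{i+1}·y_i), indices taken mod 6.
Cross-terms: -44, -36, -35, -24, 3, -16  ⇒  Σ = -152
Area = |Σ|/2 = 76.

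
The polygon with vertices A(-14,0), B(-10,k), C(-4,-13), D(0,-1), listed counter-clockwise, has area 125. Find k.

The doubled signed area Σ (x_i y_{i+1} − x_{i+1} y_i) is linear in k.
With k=0 it equals 120; the coefficient of k is -10 (from the two edges through B).
So -10·k + 120 = 2·125 = 250 ⇒ k = -13.

-13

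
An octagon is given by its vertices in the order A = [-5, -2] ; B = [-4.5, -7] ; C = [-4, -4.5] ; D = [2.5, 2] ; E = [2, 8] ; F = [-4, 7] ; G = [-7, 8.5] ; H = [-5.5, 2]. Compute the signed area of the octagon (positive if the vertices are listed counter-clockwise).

76.125

Apply the shoelace formula: 2A = Σ (x_i·y_{i+1} − x_{i+1}·y_i), indices taken mod 8.
Σ = (26) + (-7.75) + (3.25) + (16) + (46) + (15) + (32.75) + (21) = 152.25
Signed area = Σ/2 = 76.125 (positive ⇒ counter-clockwise traversal).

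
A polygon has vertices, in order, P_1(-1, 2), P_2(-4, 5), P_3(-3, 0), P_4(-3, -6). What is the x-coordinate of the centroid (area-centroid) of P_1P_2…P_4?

-2.5

Apply the surveyor's formula. First the cross-terms c_i = x_i·y_{i+1} − x_{i+1}·y_i:
  3, 15, 18, -12  ⇒  2A = 24, A = 12.
Then Σ (x_i + x_{i+1})·c_i = -180, so x̄ = -180 / (6·12) = -2.5.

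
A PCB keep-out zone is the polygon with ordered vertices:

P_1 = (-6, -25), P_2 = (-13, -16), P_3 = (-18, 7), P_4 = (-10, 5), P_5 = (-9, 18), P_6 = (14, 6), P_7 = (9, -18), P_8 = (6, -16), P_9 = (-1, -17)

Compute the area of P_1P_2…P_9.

803

Σ = (-229) + (-379) + (-20) + (-135) + (-306) + (-306) + (-36) + (-118) + (-77) = -1606
Area = |Σ|/2 = 803.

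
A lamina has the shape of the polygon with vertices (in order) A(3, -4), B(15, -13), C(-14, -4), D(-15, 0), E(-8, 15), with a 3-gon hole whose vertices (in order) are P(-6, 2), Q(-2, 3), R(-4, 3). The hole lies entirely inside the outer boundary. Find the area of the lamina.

Outer boundary:
Apply Gauss's area formula: 2A = Σ (x_i·y_{i+1} − x_{i+1}·y_i), indices taken mod 5.
Σ = (21) + (-242) + (-60) + (-225) + (-13) = -519
Area = |Σ|/2 = 259.5.
Hole:
Apply the shoelace formula: 2A = Σ (x_i·y_{i+1} − x_{i+1}·y_i), indices taken mod 3.
Σ = (-14) + (6) + (10) = 2
Area = |Σ|/2 = 1.
Net area = 259.5 − 1 = 258.5.

258.5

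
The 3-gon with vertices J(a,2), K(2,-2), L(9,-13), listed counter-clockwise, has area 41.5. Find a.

Write out the shoelace sum; only the two edges meeting at J involve a:
2·Area = [(9·2 − a·(-13)) + (a·(-2) − 2·2)] + -8
       = 11·a + 6 = 83
⇒ a = 7.

7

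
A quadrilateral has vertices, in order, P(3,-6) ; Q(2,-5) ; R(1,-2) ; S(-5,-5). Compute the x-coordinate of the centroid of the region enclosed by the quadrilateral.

-0.5

Apply the shoelace formula. First the cross-terms c_i = x_i·y_{i+1} − x_{i+1}·y_i:
  -3, 1, -15, 45  ⇒  2A = 28, A = 14.
Then Σ (x_i + x_{i+1})·c_i = -42, so x̄ = -42 / (6·14) = -0.5.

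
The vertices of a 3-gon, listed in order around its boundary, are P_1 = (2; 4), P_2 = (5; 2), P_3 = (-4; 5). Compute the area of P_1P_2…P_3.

4.5

Apply Gauss's area formula: 2A = Σ (x_i·y_{i+1} − x_{i+1}·y_i), indices taken mod 3.
Cross-terms: -16, 33, -26  ⇒  Σ = -9
Area = |Σ|/2 = 4.5.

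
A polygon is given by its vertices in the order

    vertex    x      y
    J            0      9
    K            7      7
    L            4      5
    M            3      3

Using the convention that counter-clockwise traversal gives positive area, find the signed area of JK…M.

Apply Gauss's area formula: 2A = Σ (x_i·y_{i+1} − x_{i+1}·y_i), indices taken mod 4.
Cross-terms: -63, 7, -3, 27  ⇒  Σ = -32
Signed area = Σ/2 = -16 (negative ⇒ clockwise traversal).

-16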